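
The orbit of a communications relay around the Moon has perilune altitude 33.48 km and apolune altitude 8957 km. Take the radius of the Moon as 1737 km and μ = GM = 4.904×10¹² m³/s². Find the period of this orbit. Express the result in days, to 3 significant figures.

r_p = 1737 + 33.48 = 1770.5 km = 1.7705×10⁶ m.
r_a = 1737 + 8957 = 10694 km = 1.0694×10⁷ m.
Semi-major axis a = (r_p + r_a)/2 = (1770.5 + 10694)/2 = 6232.2 km = 6.232×10⁶ m.
By Kepler's third law T = 2π√(a³/μ) = 2π × 7.026×10³ = 4.414×10⁴ s.
= 0.5109 days.

T ≈ 0.511 days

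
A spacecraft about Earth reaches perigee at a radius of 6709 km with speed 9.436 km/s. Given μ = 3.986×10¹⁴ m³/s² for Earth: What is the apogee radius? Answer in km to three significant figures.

apogee radius ≈ 20100 km

r_p = 6.709×10⁶ m.
Specific energy ε = v²/2 − μ/r = -1.489×10⁷ J/kg, so a = −μ/(2ε) = 1.338×10⁷ m.
The apsides satisfy r_p + r_a = 2a, so the apogee radius is 2a − r_p = 2.005×10⁷ m = 20054 km.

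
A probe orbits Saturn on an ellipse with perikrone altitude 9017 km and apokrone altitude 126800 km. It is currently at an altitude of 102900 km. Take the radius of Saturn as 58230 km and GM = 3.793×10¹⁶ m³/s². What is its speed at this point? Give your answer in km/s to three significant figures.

v ≈ 13.0 km/s

r_p = 58230 + 9017 = 67247 km = 6.7247×10⁷ m.
r_a = 58230 + 126800 = 185030 km = 1.8503×10⁸ m.
r = 58230 + 102900 = 1.6113×10⁵ km = 1.611×10⁸ m.
Semi-major axis a = (r_p + r_a)/2 = 1.2614×10⁵ km = 1.261×10⁸ m.
Vis-viva: v² = μ(2/r − 1/a) = 3.793×10¹⁶ × (1.241×10⁻⁸ − 7.928×10⁻⁹) = 1.701×10⁸ m²/s².
v = 13040 m/s = 13.04 km/s.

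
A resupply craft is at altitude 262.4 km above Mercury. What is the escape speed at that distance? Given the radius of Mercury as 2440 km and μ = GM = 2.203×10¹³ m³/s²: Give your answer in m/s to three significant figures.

v_esc ≈ 4040 m/s

r = 2440 + 262.4 = 2702.4 km = 2.7024×10⁶ m.
Escape speed v_esc = √(2μ/r) = √(2 × 2.203×10¹³ / 2.702×10⁶) = √(1.630×10⁷) = 4038 m/s.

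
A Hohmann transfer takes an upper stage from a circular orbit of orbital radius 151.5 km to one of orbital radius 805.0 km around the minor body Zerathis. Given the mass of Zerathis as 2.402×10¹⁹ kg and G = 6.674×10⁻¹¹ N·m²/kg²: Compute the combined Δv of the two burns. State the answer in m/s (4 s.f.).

μ = GM = 6.674×10⁻¹¹ × 2.402×10¹⁹ = 1.603×10⁹ m³/s².
r₁ = 151.5 km = 1.515×10⁵ m.
r₂ = 805.0 km = 8.050×10⁵ m.
Transfer ellipse a_t = (r₁ + r₂)/2 = 4.782×10⁵ m.
At r₁: circular v_c1 = √(μ/r₁) = 102.9 m/s; transfer-periapsis v_p = √[μ(2/r₁ − 1/a_t)] = 133.5 m/s.
Δv₁ = v_p − v_c1 = 30.59 m/s.
At r₂: circular v_c2 = √(μ/r₂) = 44.63 m/s; transfer-apoapsis v_a = √[μ(2/r₂ − 1/a_t)] = 25.12 m/s.
Δv₂ = v_c2 − v_a = 19.51 m/s.
Total Δv = Δv₁ + Δv₂ = 50.10 m/s.

Δv_total ≈ 50.10 m/s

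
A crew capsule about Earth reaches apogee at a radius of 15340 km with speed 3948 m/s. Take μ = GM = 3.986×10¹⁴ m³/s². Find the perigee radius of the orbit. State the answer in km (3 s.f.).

r_a = 1.534×10⁷ m.
Specific energy ε = v²/2 − μ/r = -1.819×10⁷ J/kg, so a = −μ/(2ε) = 1.096×10⁷ m.
The apsides satisfy r_p + r_a = 2a, so the perigee radius is 2a − r_a = 6.572×10⁶ m = 6571.9 km.

perigee radius ≈ 6570 km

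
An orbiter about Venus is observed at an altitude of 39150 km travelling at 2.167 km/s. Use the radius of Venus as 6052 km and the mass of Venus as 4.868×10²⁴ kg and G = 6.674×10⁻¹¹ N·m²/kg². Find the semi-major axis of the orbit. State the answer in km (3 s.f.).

a ≈ 33600 km

μ = GM = 6.674×10⁻¹¹ × 4.868×10²⁴ = 3.249×10¹⁴ m³/s².
r = 6052 + 39150 = 45202 km = 4.520×10⁷ m.
Specific orbital energy ε = v²/2 − μ/r = (2167)²/2 − 3.249×10¹⁴/4.520×10⁷ = -4.840×10⁶ J/kg.
Since ε = −μ/(2a), a = −μ/(2ε) = 3.357×10⁷ m = 33566 km.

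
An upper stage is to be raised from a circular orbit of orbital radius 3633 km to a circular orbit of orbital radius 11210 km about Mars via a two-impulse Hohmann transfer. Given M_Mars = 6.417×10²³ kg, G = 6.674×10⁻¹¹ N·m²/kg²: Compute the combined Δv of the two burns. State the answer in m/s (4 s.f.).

Δv_total ≈ 1373 m/s

μ = GM = 6.674×10⁻¹¹ × 6.417×10²³ = 4.283×10¹³ m³/s².
r₁ = 3633 km = 3.633×10⁶ m.
r₂ = 11210 km = 1.121×10⁷ m.
Transfer ellipse a_t = (r₁ + r₂)/2 = 7.422×10⁶ m.
At r₁: circular v_c1 = √(μ/r₁) = 3433 m/s; transfer-periapsis v_p = √[μ(2/r₁ − 1/a_t)] = 4220 m/s.
Δv₁ = v_p − v_c1 = 786.3 m/s.
At r₂: circular v_c2 = √(μ/r₂) = 1955 m/s; transfer-apoapsis v_a = √[μ(2/r₂ − 1/a_t)] = 1368 m/s.
Δv₂ = v_c2 − v_a = 587.0 m/s.
Total Δv = Δv₁ + Δv₂ = 1373 m/s.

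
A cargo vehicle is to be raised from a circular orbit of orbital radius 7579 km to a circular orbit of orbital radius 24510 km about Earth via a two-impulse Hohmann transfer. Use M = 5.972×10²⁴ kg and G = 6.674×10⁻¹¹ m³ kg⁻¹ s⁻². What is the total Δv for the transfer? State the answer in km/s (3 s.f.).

Δv_total ≈ 2.97 km/s

μ = GM = 6.674×10⁻¹¹ × 5.972×10²⁴ = 3.986×10¹⁴ m³/s².
r₁ = 7579 km = 7.579×10⁶ m.
r₂ = 24510 km = 2.451×10⁷ m.
Transfer ellipse a_t = (r₁ + r₂)/2 = 1.604×10⁷ m.
At r₁: circular v_c1 = √(μ/r₁) = 7252 m/s; transfer-perigee v_p = √[μ(2/r₁ − 1/a_t)] = 8963 m/s.
Δv₁ = v_p − v_c1 = 1711 m/s.
At r₂: circular v_c2 = √(μ/r₂) = 4033 m/s; transfer-apogee v_a = √[μ(2/r₂ − 1/a_t)] = 2772 m/s.
Δv₂ = v_c2 − v_a = 1261 m/s.
Total Δv = Δv₁ + Δv₂ = 2972 m/s = 2.972 km/s.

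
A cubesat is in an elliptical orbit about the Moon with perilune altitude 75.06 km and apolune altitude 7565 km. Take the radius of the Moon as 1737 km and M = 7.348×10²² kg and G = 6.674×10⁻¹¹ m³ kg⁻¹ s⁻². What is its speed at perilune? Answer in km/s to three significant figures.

μ = GM = 6.674×10⁻¹¹ × 7.348×10²² = 4.904×10¹² m³/s².
r_p = 1737 + 75.06 = 1812.1 km = 1.8121×10⁶ m.
r_a = 1737 + 7565 = 9302.0 km = 9.3020×10⁶ m.
Semi-major axis a = (r_p + r_a)/2 = 5557.0 km = 5.557×10⁶ m.
Vis-viva: v² = μ(2/r − 1/a) = 4.904×10¹² × (1.104×10⁻⁶ − 1.800×10⁻⁷) = 4.530×10⁶ m²/s².
v = 2128 m/s = 2.128 km/s.

v ≈ 2.13 km/s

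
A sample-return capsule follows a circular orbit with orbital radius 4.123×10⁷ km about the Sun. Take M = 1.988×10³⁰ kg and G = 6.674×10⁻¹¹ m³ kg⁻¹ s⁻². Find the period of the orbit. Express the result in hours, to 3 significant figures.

T ≈ 1270 hours

μ = GM = 6.674×10⁻¹¹ × 1.988×10³⁰ = 1.327×10²⁰ m³/s².
r = 4.123×10⁷ km = 4.123×10¹⁰ m.
Kepler's third law: T = 2π√(r³/μ) = 2π√((4.123×10¹⁰)³ / 1.327×10²⁰).
r³/μ = 5.282×10¹¹ s², so T = 2π × 7.268×10⁵ = 4.567×10⁶ s.
Converting: 4.567×10⁶ s ÷ 3600 = 1269 hours.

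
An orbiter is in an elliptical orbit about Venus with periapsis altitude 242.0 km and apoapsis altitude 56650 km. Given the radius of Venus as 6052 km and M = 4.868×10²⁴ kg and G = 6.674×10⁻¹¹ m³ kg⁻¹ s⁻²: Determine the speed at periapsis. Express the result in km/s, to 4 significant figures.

μ = GM = 6.674×10⁻¹¹ × 4.868×10²⁴ = 3.249×10¹⁴ m³/s².
r_p = 6052 + 242.0 = 6294.0 km = 6.2940×10⁶ m.
r_a = 6052 + 56650 = 62702 km = 6.2702×10⁷ m.
Semi-major axis a = (r_p + r_a)/2 = 34498 km = 3.450×10⁷ m.
Vis-viva: v² = μ(2/r − 1/a) = 3.249×10¹⁴ × (3.178×10⁻⁷ − 2.899×10⁻⁸) = 9.382×10⁷ m²/s².
v = 9686 m/s = 9.686 km/s.

v ≈ 9.686 km/s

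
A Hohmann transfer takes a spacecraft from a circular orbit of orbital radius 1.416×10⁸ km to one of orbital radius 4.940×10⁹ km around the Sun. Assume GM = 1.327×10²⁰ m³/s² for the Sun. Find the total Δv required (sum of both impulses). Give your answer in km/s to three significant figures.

Δv_total ≈ 16.0 km/s

r₁ = 1.416×10⁸ km = 1.416×10¹¹ m.
r₂ = 4.940×10⁹ km = 4.940×10¹² m.
Transfer ellipse a_t = (r₁ + r₂)/2 = 2.541×10¹² m.
At r₁: circular v_c1 = √(μ/r₁) = 30610 m/s; transfer-perihelion v_p = √[μ(2/r₁ − 1/a_t)] = 42690 m/s.
Δv₁ = v_p − v_c1 = 12070 m/s.
At r₂: circular v_c2 = √(μ/r₂) = 5183 m/s; transfer-aphelion v_a = √[μ(2/r₂ − 1/a_t)] = 1224 m/s.
Δv₂ = v_c2 − v_a = 3959 m/s.
Total Δv = Δv₁ + Δv₂ = 16030 m/s = 16.03 km/s.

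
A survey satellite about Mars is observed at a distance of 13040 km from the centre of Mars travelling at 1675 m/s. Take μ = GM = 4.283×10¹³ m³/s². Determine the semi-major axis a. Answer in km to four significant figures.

r = 1.304×10⁷ m.
Specific orbital energy ε = v²/2 − μ/r = (1675)²/2 − 4.283×10¹³/1.304×10⁷ = -1.882×10⁶ J/kg.
Since ε = −μ/(2a), a = −μ/(2ε) = 1.138×10⁷ m = 11381 km.

a ≈ 11380 km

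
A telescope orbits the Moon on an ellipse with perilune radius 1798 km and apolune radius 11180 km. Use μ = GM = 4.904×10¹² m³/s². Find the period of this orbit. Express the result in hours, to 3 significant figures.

T ≈ 13.0 hours

Semi-major axis a = (r_p + r_a)/2 = (1798.0 + 11180)/2 = 6489.0 km = 6.489×10⁶ m.
By Kepler's third law T = 2π√(a³/μ) = 2π × 7.464×10³ = 4.690×10⁴ s.
= 13.03 hours.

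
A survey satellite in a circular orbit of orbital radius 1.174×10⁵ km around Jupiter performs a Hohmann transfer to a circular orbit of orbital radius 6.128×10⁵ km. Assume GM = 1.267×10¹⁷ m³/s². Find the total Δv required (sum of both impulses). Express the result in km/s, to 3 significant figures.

Δv_total ≈ 15.9 km/s

r₁ = 1.174×10⁵ km = 1.174×10⁸ m.
r₂ = 6.128×10⁵ km = 6.128×10⁸ m.
Transfer ellipse a_t = (r₁ + r₂)/2 = 3.651×10⁸ m.
At r₁: circular v_c1 = √(μ/r₁) = 32850 m/s; transfer-perijove v_p = √[μ(2/r₁ − 1/a_t)] = 42560 m/s.
Δv₁ = v_p − v_c1 = 9709 m/s.
At r₂: circular v_c2 = √(μ/r₂) = 14380 m/s; transfer-apojove v_a = √[μ(2/r₂ − 1/a_t)] = 8154 m/s.
Δv₂ = v_c2 − v_a = 6225 m/s.
Total Δv = Δv₁ + Δv₂ = 15930 m/s = 15.93 km/s.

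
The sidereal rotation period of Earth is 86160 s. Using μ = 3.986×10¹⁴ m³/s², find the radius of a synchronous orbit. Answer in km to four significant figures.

r_sync ≈ 42160 km

A synchronous orbit has period T, so by Kepler's third law a = (μT²/4π²)^(1/3).
μT²/4π² = 3.986×10¹⁴ × (8.616×10⁴)² / 39.48 = 7.495×10²² m³.
a = 4.216×10⁷ m = 42163 km.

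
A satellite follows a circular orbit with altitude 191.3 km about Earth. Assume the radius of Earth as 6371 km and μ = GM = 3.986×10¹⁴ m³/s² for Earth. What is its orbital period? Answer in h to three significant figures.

r = 6371 + 191.3 = 6562.3 km = 6.5623×10⁶ m.
Kepler's third law: T = 2π√(r³/μ) = 2π√((6.562×10⁶)³ / 3.986×10¹⁴).
r³/μ = 7.090×10⁵ s², so T = 2π × 8.420×10² = 5.290×10³ s.
Converting: 5.290×10³ s ÷ 3600 = 1.470 h.

T ≈ 1.47 h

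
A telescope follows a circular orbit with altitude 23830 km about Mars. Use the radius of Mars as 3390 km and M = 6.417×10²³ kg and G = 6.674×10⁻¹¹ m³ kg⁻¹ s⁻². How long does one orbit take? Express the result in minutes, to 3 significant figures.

T ≈ 2270 minutes

μ = GM = 6.674×10⁻¹¹ × 6.417×10²³ = 4.283×10¹³ m³/s².
r = 3390 + 23830 = 27220 km = 2.7220×10⁷ m.
Kepler's third law: T = 2π√(r³/μ) = 2π√((2.722×10⁷)³ / 4.283×10¹³).
r³/μ = 4.709×10⁸ s², so T = 2π × 2.170×10⁴ = 1.363×10⁵ s.
Converting: 1.363×10⁵ s ÷ 60.00 = 2272 minutes.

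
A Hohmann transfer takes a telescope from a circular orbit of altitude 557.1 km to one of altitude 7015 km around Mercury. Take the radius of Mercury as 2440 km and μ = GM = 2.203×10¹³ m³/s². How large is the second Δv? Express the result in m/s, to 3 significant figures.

r₁ = 2440 + 557.1 = 2997.1 km = 2.9971×10⁶ m.
r₂ = 2440 + 7015 = 9455.0 km = 9.4550×10⁶ m.
Transfer ellipse a_t = (r₁ + r₂)/2 = 6.226×10⁶ m.
At r₁: circular v_c1 = √(μ/r₁) = 2711 m/s; transfer-periherm v_p = √[μ(2/r₁ − 1/a_t)] = 3341 m/s.
At r₂: circular v_c2 = √(μ/r₂) = 1526 m/s; transfer-apoherm v_a = √[μ(2/r₂ − 1/a_t)] = 1059 m/s.
Δv₂ = v_c2 − v_a = 467.4 m/s.

Δv ≈ 467 m/s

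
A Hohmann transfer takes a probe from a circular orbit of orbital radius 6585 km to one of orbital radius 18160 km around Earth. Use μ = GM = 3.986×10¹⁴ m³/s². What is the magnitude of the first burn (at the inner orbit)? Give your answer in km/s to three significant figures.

Δv ≈ 1.65 km/s

r₁ = 6585 km = 6.585×10⁶ m.
r₂ = 18160 km = 1.816×10⁷ m.
Transfer ellipse a_t = (r₁ + r₂)/2 = 1.237×10⁷ m.
At r₁: circular v_c1 = √(μ/r₁) = 7780 m/s; transfer-perigee v_p = √[μ(2/r₁ − 1/a_t)] = 9426 m/s.
Δv₁ = v_p − v_c1 = 1646 m/s.
= 1.646 km/s.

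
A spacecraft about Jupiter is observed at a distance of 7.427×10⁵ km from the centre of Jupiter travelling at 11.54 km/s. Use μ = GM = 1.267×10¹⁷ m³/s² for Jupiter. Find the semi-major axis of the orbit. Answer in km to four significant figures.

r = 7.427×10⁸ m.
Vis-viva rearranged: 1/a = 2/r − v²/μ = 2.693×10⁻⁹ − 1.051×10⁻⁹ = 1.642×10⁻⁹ m⁻¹.
a = 6.091×10⁸ m = 6.0909×10⁵ km.

a ≈ 6.091×10⁵ km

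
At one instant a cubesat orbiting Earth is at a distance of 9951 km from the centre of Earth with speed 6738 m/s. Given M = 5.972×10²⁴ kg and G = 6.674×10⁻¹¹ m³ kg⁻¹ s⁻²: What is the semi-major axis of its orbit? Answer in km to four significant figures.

a ≈ 11480 km

μ = GM = 6.674×10⁻¹¹ × 5.972×10²⁴ = 3.986×10¹⁴ m³/s².
r = 9.951×10⁶ m.
Specific orbital energy ε = v²/2 − μ/r = (6738)²/2 − 3.986×10¹⁴/9.951×10⁶ = -1.735×10⁷ J/kg.
Since ε = −μ/(2a), a = −μ/(2ε) = 1.148×10⁷ m = 11484 km.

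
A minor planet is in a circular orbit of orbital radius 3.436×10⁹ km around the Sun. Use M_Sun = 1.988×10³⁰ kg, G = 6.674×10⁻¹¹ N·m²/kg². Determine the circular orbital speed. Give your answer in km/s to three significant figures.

μ = GM = 6.674×10⁻¹¹ × 1.988×10³⁰ = 1.327×10²⁰ m³/s².
r = 3.436×10⁹ km = 3.436×10¹² m.
For a circular orbit v = √(μ/r) = √(1.327×10²⁰ / 3.436×10¹²) = √(3.861×10⁷) = 6214 m/s.
That is 6.214 km/s.

v ≈ 6.21 km/s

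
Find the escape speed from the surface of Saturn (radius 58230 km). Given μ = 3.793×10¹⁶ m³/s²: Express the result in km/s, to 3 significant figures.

r = R = 5.823×10⁷ m.
Escape speed v_esc = √(2μ/r) = √(2 × 3.793×10¹⁶ / 5.823×10⁷) = √(1.303×10⁹) = 36090 m/s.
= 36.09 km/s.

v_esc ≈ 36.1 km/s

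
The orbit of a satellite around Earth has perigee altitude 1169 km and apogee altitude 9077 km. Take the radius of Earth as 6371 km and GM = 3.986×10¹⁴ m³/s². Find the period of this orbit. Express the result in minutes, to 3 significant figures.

T ≈ 204 minutes

r_p = 6371 + 1169 = 7540.0 km = 7.5400×10⁶ m.
r_a = 6371 + 9077 = 15448 km = 1.5448×10⁷ m.
Semi-major axis a = (r_p + r_a)/2 = (7540.0 + 15448)/2 = 11494 km = 1.149×10⁷ m.
By Kepler's third law T = 2π√(a³/μ) = 2π × 1.952×10³ = 1.226×10⁴ s.
= 204.4 minutes.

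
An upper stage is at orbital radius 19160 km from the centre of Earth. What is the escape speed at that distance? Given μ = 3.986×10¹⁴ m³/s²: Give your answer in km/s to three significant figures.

r = 19160 km = 1.916×10⁷ m.
Escape speed v_esc = √(2μ/r) = √(2 × 3.986×10¹⁴ / 1.916×10⁷) = √(4.161×10⁷) = 6450 m/s.
= 6.450 km/s.

v_esc ≈ 6.45 km/s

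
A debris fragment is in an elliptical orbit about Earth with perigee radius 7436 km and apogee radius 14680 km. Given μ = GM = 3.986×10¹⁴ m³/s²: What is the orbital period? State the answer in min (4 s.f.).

T ≈ 192.9 min

Semi-major axis a = (r_p + r_a)/2 = (7436.0 + 14680)/2 = 11058 km = 1.106×10⁷ m.
By Kepler's third law T = 2π√(a³/μ) = 2π × 1.842×10³ = 1.157×10⁴ s.
= 192.9 min.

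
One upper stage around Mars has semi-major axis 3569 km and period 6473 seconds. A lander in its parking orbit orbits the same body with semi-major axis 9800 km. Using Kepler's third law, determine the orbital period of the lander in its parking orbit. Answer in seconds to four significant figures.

Kepler's third law: T² ∝ a³, so T₂ = T₁ (a₂/a₁)^(3/2).
a₂/a₁ = 2.746, (a₂/a₁)^(3/2) = 4.550.
T₂ = 6473 × 4.550 = 29450 seconds.

T₂ ≈ 29450 seconds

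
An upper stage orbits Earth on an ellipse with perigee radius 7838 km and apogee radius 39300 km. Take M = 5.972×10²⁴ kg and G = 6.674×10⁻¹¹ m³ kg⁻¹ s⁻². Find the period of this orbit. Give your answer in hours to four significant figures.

μ = GM = 6.674×10⁻¹¹ × 5.972×10²⁴ = 3.986×10¹⁴ m³/s².
Semi-major axis a = (r_p + r_a)/2 = (7838.0 + 39300)/2 = 23569 km = 2.357×10⁷ m.
By Kepler's third law T = 2π√(a³/μ) = 2π × 5.731×10³ = 3.601×10⁴ s.
= 10.00 hours.

T ≈ 10.00 hours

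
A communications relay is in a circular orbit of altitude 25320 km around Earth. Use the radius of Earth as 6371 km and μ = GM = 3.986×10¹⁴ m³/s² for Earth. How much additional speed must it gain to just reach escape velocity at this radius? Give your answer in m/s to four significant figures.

r = 6371 + 25320 = 31691 km = 3.1691×10⁷ m.
Circular speed v_c = √(μ/r) = 3547 m/s.
Escape speed v_esc = √(2μ/r) = √2 × v_c = 5016 m/s.
Δv = v_esc − v_c = 1469 m/s.

Δv ≈ 1469 m/s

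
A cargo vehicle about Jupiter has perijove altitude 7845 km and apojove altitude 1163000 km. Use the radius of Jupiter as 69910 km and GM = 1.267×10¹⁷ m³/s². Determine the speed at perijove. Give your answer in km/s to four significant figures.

r_p = 69910 + 7845 = 77755 km = 7.7755×10⁷ m.
r_a = 69910 + 1163000 = 1232900 km = 1.2329×10⁹ m.
Semi-major axis a = (r_p + r_a)/2 = 6.5533×10⁵ km = 6.553×10⁸ m.
Vis-viva: v² = μ(2/r − 1/a) = 1.267×10¹⁷ × (2.572×10⁻⁸ − 1.526×10⁻⁹) = 3.066×10⁹ m²/s².
v = 55370 m/s = 55.37 km/s.

v ≈ 55.37 km/s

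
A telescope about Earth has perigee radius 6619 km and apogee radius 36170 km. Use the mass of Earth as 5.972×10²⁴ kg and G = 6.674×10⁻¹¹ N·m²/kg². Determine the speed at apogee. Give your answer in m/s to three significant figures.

μ = GM = 6.674×10⁻¹¹ × 5.972×10²⁴ = 3.986×10¹⁴ m³/s².
Semi-major axis a = (r_p + r_a)/2 = 21394 km = 2.139×10⁷ m.
Vis-viva: v² = μ(2/r − 1/a) = 3.986×10¹⁴ × (5.529×10⁻⁸ − 4.674×10⁻⁸) = 3.409×10⁶ m²/s².
v = 1846 m/s.

v ≈ 1850 m/s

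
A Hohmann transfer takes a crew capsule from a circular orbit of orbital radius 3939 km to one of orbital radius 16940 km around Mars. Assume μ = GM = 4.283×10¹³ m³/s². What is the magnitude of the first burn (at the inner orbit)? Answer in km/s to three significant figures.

r₁ = 3939 km = 3.939×10⁶ m.
r₂ = 16940 km = 1.694×10⁷ m.
Transfer ellipse a_t = (r₁ + r₂)/2 = 1.044×10⁷ m.
At r₁: circular v_c1 = √(μ/r₁) = 3297 m/s; transfer-periapsis v_p = √[μ(2/r₁ − 1/a_t)] = 4200 m/s.
Δv₁ = v_p − v_c1 = 903.0 m/s.
= 0.903 km/s.

Δv ≈ 0.903 km/s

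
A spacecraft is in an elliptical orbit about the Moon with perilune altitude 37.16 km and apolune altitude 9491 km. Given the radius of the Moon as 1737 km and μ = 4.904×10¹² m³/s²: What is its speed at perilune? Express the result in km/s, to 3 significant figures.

r_p = 1737 + 37.16 = 1774.2 km = 1.7742×10⁶ m.
r_a = 1737 + 9491 = 11228 km = 1.1228×10⁷ m.
Semi-major axis a = (r_p + r_a)/2 = 6501.1 km = 6.501×10⁶ m.
Vis-viva: v² = μ(2/r − 1/a) = 4.904×10¹² × (1.127×10⁻⁶ − 1.538×10⁻⁷) = 4.774×10⁶ m²/s².
v = 2185 m/s = 2.185 km/s.

v ≈ 2.18 km/s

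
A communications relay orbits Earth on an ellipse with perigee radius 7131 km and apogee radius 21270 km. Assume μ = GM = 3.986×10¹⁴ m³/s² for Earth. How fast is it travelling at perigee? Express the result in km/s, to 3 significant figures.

Semi-major axis a = (r_p + r_a)/2 = 14200 km = 1.420×10⁷ m.
Vis-viva: v² = μ(2/r − 1/a) = 3.986×10¹⁴ × (2.805×10⁻⁷ − 7.042×10⁻⁸) = 8.372×10⁷ m²/s².
v = 9150 m/s = 9.150 km/s.

v ≈ 9.15 km/s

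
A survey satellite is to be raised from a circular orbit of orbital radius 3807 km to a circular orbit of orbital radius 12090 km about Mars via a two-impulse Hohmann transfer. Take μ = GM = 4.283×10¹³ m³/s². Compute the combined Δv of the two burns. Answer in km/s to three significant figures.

Δv_total ≈ 1.36 km/s

r₁ = 3807 km = 3.807×10⁶ m.
r₂ = 12090 km = 1.209×10⁷ m.
Transfer ellipse a_t = (r₁ + r₂)/2 = 7.948×10⁶ m.
At r₁: circular v_c1 = √(μ/r₁) = 3354 m/s; transfer-periapsis v_p = √[μ(2/r₁ − 1/a_t)] = 4137 m/s.
Δv₁ = v_p − v_c1 = 782.5 m/s.
At r₂: circular v_c2 = √(μ/r₂) = 1882 m/s; transfer-apoapsis v_a = √[μ(2/r₂ − 1/a_t)] = 1303 m/s.
Δv₂ = v_c2 − v_a = 579.6 m/s.
Total Δv = Δv₁ + Δv₂ = 1362 m/s = 1.362 km/s.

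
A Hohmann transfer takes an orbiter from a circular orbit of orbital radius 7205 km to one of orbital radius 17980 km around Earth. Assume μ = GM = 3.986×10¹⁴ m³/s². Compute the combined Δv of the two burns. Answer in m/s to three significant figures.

r₁ = 7205 km = 7.205×10⁶ m.
r₂ = 17980 km = 1.798×10⁷ m.
Transfer ellipse a_t = (r₁ + r₂)/2 = 1.259×10⁷ m.
At r₁: circular v_c1 = √(μ/r₁) = 7438 m/s; transfer-perigee v_p = √[μ(2/r₁ − 1/a_t)] = 8888 m/s.
Δv₁ = v_p − v_c1 = 1450 m/s.
At r₂: circular v_c2 = √(μ/r₂) = 4708 m/s; transfer-apogee v_a = √[μ(2/r₂ − 1/a_t)] = 3562 m/s.
Δv₂ = v_c2 − v_a = 1147 m/s.
Total Δv = Δv₁ + Δv₂ = 2597 m/s.

Δv_total ≈ 2600 m/s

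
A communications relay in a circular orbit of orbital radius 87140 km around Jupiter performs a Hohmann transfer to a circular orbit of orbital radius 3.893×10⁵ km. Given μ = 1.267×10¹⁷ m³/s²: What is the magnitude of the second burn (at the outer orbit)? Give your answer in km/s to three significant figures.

r₁ = 87140 km = 8.714×10⁷ m.
r₂ = 3.893×10⁵ km = 3.893×10⁸ m.
Transfer ellipse a_t = (r₁ + r₂)/2 = 2.382×10⁸ m.
At r₁: circular v_c1 = √(μ/r₁) = 38130 m/s; transfer-perijove v_p = √[μ(2/r₁ − 1/a_t)] = 48750 m/s.
At r₂: circular v_c2 = √(μ/r₂) = 18040 m/s; transfer-apojove v_a = √[μ(2/r₂ − 1/a_t)] = 10910 m/s.
Δv₂ = v_c2 − v_a = 7129 m/s.
= 7.129 km/s.

Δv ≈ 7.13 km/s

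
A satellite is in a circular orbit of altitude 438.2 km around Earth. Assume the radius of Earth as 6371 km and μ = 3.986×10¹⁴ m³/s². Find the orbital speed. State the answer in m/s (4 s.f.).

r = 6371 + 438.2 = 6809.2 km = 6.8092×10⁶ m.
For a circular orbit v = √(μ/r) = √(3.986×10¹⁴ / 6.809×10⁶) = √(5.854×10⁷) = 7651 m/s.

v ≈ 7651 m/s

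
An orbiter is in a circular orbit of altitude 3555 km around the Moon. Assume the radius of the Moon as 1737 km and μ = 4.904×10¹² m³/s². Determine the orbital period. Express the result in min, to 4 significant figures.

T ≈ 575.7 min

r = 1737 + 3555 = 5292.0 km = 5.2920×10⁶ m.
Kepler's third law: T = 2π√(r³/μ) = 2π√((5.292×10⁶)³ / 4.904×10¹²).
r³/μ = 3.022×10⁷ s², so T = 2π × 5.497×10³ = 3.454×10⁴ s.
Converting: 3.454×10⁴ s ÷ 60.00 = 575.7 min.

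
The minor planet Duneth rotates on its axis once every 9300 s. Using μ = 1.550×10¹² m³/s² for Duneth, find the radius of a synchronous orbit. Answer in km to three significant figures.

A synchronous orbit has period T, so by Kepler's third law a = (μT²/4π²)^(1/3).
μT²/4π² = 1.550×10¹² × (9.300×10³)² / 39.48 = 3.396×10¹⁸ m³.
a = 1.503×10⁶ m = 1503.1 km.

r_sync ≈ 1500 km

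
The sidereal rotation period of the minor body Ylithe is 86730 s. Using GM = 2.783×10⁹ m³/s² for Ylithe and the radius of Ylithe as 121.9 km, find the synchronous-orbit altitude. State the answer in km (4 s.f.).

h_sync ≈ 687.5 km

A synchronous orbit has period T, so by Kepler's third law a = (μT²/4π²)^(1/3).
μT²/4π² = 2.783×10⁹ × (8.673×10⁴)² / 39.48 = 5.303×10¹⁷ m³.
a = 8.094×10⁵ m = 809.40 km.
Altitude h = a − R = 809.40 − 121.9 = 687.50 km.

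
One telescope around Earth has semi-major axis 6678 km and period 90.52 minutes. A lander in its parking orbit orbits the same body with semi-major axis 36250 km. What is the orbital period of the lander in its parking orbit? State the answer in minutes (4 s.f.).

Kepler's third law: T² ∝ a³, so T₂ = T₁ (a₂/a₁)^(3/2).
a₂/a₁ = 5.428, (a₂/a₁)^(3/2) = 12.65.
T₂ = 90.52 × 12.65 = 1145 minutes.

T₂ ≈ 1145 minutes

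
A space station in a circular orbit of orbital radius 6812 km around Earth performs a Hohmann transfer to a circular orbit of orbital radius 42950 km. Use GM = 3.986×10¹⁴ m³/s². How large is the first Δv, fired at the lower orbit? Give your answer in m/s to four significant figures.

r₁ = 6812 km = 6.812×10⁶ m.
r₂ = 42950 km = 4.295×10⁷ m.
Transfer ellipse a_t = (r₁ + r₂)/2 = 2.488×10⁷ m.
At r₁: circular v_c1 = √(μ/r₁) = 7649 m/s; transfer-perigee v_p = √[μ(2/r₁ − 1/a_t)] = 10050 m/s.
Δv₁ = v_p − v_c1 = 2401 m/s.

Δv ≈ 2401 m/s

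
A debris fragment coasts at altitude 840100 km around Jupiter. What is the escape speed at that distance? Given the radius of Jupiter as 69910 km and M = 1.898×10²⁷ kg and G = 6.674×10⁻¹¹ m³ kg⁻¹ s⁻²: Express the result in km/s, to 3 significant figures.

v_esc ≈ 16.7 km/s

μ = GM = 6.674×10⁻¹¹ × 1.898×10²⁷ = 1.267×10¹⁷ m³/s².
r = 69910 + 840100 = 910010 km = 9.1001×10⁸ m.
Escape speed v_esc = √(2μ/r) = √(2 × 1.267×10¹⁷ / 9.100×10⁸) = √(2.784×10⁸) = 16690 m/s.
= 16.69 km/s.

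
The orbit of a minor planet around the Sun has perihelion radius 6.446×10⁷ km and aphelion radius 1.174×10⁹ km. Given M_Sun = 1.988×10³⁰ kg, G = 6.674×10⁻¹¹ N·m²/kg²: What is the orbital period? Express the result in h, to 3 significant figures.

T ≈ 73800 h

μ = GM = 6.674×10⁻¹¹ × 1.988×10³⁰ = 1.327×10²⁰ m³/s².
Semi-major axis a = (r_p + r_a)/2 = (6.4460×10⁷ + 1.1740×10⁹)/2 = 6.1923×10⁸ km = 6.192×10¹¹ m.
By Kepler's third law T = 2π√(a³/μ) = 2π × 4.230×10⁷ = 2.658×10⁸ s.
= 73830 h.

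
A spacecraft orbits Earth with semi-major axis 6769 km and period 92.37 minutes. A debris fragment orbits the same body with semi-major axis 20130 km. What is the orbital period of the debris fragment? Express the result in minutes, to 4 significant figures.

T₂ ≈ 473.7 minutes

Kepler's third law: T² ∝ a³, so T₂ = T₁ (a₂/a₁)^(3/2).
a₂/a₁ = 2.974, (a₂/a₁)^(3/2) = 5.128.
T₂ = 92.37 × 5.128 = 473.7 minutes.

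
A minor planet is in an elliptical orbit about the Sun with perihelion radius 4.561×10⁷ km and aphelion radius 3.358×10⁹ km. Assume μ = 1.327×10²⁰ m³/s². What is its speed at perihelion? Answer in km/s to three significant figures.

v ≈ 75.8 km/s

Semi-major axis a = (r_p + r_a)/2 = 1.7018×10⁹ km = 1.702×10¹² m.
Vis-viva: v² = μ(2/r − 1/a) = 1.327×10²⁰ × (4.385×10⁻¹¹ − 5.876×10⁻¹³) = 5.741×10⁹ m²/s².
v = 75770 m/s = 75.77 km/s.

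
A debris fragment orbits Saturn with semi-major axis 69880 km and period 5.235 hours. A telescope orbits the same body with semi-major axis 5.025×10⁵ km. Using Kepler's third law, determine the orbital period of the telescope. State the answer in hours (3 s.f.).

T₂ ≈ 101 hours

Kepler's third law: T² ∝ a³, so T₂ = T₁ (a₂/a₁)^(3/2).
a₂/a₁ = 7.191, (a₂/a₁)^(3/2) = 19.28.
T₂ = 5.235 × 19.28 = 100.9 hours.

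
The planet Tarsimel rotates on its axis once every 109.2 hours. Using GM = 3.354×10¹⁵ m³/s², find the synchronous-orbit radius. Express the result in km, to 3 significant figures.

r_sync ≈ 2.36×10⁵ km

T = 109.2 hours = 3.931×10⁵ s.
A synchronous orbit has period T, so by Kepler's third law a = (μT²/4π²)^(1/3).
μT²/4π² = 3.354×10¹⁵ × (3.931×10⁵)² / 39.48 = 1.313×10²⁵ m³.
a = 2.359×10⁸ m = 2.3591×10⁵ km.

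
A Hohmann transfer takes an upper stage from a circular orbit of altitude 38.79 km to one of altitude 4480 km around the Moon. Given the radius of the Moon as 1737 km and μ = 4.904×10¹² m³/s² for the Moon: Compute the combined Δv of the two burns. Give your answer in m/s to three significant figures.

r₁ = 1737 + 38.79 = 1775.8 km = 1.7758×10⁶ m.
r₂ = 1737 + 4480 = 6217.0 km = 6.2170×10⁶ m.
Transfer ellipse a_t = (r₁ + r₂)/2 = 3.996×10⁶ m.
At r₁: circular v_c1 = √(μ/r₁) = 1662 m/s; transfer-perilune v_p = √[μ(2/r₁ − 1/a_t)] = 2073 m/s.
Δv₁ = v_p − v_c1 = 410.9 m/s.
At r₂: circular v_c2 = √(μ/r₂) = 888.1 m/s; transfer-apolune v_a = √[μ(2/r₂ − 1/a_t)] = 592.0 m/s.
Δv₂ = v_c2 − v_a = 296.1 m/s.
Total Δv = Δv₁ + Δv₂ = 707.0 m/s.

Δv_total ≈ 707 m/s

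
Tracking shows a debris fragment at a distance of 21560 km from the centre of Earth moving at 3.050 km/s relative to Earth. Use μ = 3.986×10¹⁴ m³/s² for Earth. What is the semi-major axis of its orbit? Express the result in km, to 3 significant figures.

a ≈ 14400 km

r = 2.156×10⁷ m.
Vis-viva rearranged: 1/a = 2/r − v²/μ = 9.276×10⁻⁸ − 2.334×10⁻⁸ = 6.943×10⁻⁸ m⁻¹.
a = 1.440×10⁷ m = 14404 km.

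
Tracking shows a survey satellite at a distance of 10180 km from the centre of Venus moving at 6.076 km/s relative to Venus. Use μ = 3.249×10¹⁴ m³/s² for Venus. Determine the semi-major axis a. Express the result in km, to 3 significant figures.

a ≈ 12100 km

r = 1.018×10⁷ m.
Vis-viva rearranged: 1/a = 2/r − v²/μ = 1.965×10⁻⁷ − 1.136×10⁻⁷ = 8.284×10⁻⁸ m⁻¹.
a = 1.207×10⁷ m = 12072 km.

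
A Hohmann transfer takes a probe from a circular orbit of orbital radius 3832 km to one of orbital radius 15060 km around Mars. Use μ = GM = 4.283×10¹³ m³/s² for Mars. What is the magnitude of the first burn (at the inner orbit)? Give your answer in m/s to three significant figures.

r₁ = 3832 km = 3.832×10⁶ m.
r₂ = 15060 km = 1.506×10⁷ m.
Transfer ellipse a_t = (r₁ + r₂)/2 = 9.446×10⁶ m.
At r₁: circular v_c1 = √(μ/r₁) = 3343 m/s; transfer-periapsis v_p = √[μ(2/r₁ − 1/a_t)] = 4221 m/s.
Δv₁ = v_p − v_c1 = 878.1 m/s.

Δv ≈ 878 m/s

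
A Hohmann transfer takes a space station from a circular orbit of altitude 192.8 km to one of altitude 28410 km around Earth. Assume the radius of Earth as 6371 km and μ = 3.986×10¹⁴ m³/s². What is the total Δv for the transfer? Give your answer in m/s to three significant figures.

Δv_total ≈ 3790 m/s

r₁ = 6371 + 192.8 = 6563.8 km = 6.5638×10⁶ m.
r₂ = 6371 + 28410 = 34781 km = 3.4781×10⁷ m.
Transfer ellipse a_t = (r₁ + r₂)/2 = 2.067×10⁷ m.
At r₁: circular v_c1 = √(μ/r₁) = 7793 m/s; transfer-perigee v_p = √[μ(2/r₁ − 1/a_t)] = 10110 m/s.
Δv₁ = v_p − v_c1 = 2315 m/s.
At r₂: circular v_c2 = √(μ/r₂) = 3385 m/s; transfer-apogee v_a = √[μ(2/r₂ − 1/a_t)] = 1908 m/s.
Δv₂ = v_c2 − v_a = 1478 m/s.
Total Δv = Δv₁ + Δv₂ = 3793 m/s.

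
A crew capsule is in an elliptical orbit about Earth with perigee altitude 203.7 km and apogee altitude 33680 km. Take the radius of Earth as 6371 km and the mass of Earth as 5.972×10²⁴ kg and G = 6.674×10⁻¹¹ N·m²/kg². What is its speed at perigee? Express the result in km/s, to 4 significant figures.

μ = GM = 6.674×10⁻¹¹ × 5.972×10²⁴ = 3.986×10¹⁴ m³/s².
r_p = 6371 + 203.7 = 6574.7 km = 6.5747×10⁶ m.
r_a = 6371 + 33680 = 40051 km = 4.0051×10⁷ m.
Semi-major axis a = (r_p + r_a)/2 = 23313 km = 2.331×10⁷ m.
Vis-viva: v² = μ(2/r − 1/a) = 3.986×10¹⁴ × (3.042×10⁻⁷ − 4.289×10⁻⁸) = 1.041×10⁸ m²/s².
v = 10210 m/s = 10.21 km/s.

v ≈ 10.21 km/s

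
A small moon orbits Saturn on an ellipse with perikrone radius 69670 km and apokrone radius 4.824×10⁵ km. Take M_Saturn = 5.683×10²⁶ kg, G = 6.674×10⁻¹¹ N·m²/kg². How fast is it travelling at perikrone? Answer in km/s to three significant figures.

v ≈ 30.8 km/s

μ = GM = 6.674×10⁻¹¹ × 5.683×10²⁶ = 3.793×10¹⁶ m³/s².
Semi-major axis a = (r_p + r_a)/2 = 2.7604×10⁵ km = 2.760×10⁸ m.
Vis-viva: v² = μ(2/r − 1/a) = 3.793×10¹⁶ × (2.871×10⁻⁸ − 3.623×10⁻⁹) = 9.514×10⁸ m²/s².
v = 30840 m/s = 30.84 km/s.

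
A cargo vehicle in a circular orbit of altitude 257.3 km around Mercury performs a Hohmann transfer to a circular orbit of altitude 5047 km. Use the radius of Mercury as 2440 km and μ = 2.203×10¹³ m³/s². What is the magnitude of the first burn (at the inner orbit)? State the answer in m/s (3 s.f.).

r₁ = 2440 + 257.3 = 2697.3 km = 2.6973×10⁶ m.
r₂ = 2440 + 5047 = 7487.0 km = 7.4870×10⁶ m.
Transfer ellipse a_t = (r₁ + r₂)/2 = 5.092×10⁶ m.
At r₁: circular v_c1 = √(μ/r₁) = 2858 m/s; transfer-periherm v_p = √[μ(2/r₁ − 1/a_t)] = 3465 m/s.
Δv₁ = v_p − v_c1 = 607.5 m/s.

Δv ≈ 607 m/s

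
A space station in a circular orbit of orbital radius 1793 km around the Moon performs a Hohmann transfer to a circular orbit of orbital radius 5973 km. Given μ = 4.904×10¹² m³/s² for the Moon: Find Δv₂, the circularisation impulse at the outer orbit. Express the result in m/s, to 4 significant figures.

Δv ≈ 290.4 m/s

r₁ = 1793 km = 1.793×10⁶ m.
r₂ = 5973 km = 5.973×10⁶ m.
Transfer ellipse a_t = (r₁ + r₂)/2 = 3.883×10⁶ m.
At r₁: circular v_c1 = √(μ/r₁) = 1654 m/s; transfer-perilune v_p = √[μ(2/r₁ − 1/a_t)] = 2051 m/s.
At r₂: circular v_c2 = √(μ/r₂) = 906.1 m/s; transfer-apolune v_a = √[μ(2/r₂ − 1/a_t)] = 615.7 m/s.
Δv₂ = v_c2 − v_a = 290.4 m/s.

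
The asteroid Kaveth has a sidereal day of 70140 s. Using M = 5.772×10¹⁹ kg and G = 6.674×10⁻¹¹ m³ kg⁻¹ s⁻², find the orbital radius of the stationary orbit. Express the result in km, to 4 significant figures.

μ = GM = 6.674×10⁻¹¹ × 5.772×10¹⁹ = 3.852×10⁹ m³/s².
A synchronous orbit has period T, so by Kepler's third law a = (μT²/4π²)^(1/3).
μT²/4π² = 3.852×10⁹ × (7.014×10⁴)² / 39.48 = 4.800×10¹⁷ m³.
a = 7.830×10⁵ m = 783.00 km.

r_sync ≈ 783.0 km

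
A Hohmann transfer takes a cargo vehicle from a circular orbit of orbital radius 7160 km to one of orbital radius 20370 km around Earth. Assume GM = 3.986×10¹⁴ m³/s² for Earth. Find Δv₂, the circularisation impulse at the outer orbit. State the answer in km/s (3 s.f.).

r₁ = 7160 km = 7.160×10⁶ m.
r₂ = 20370 km = 2.037×10⁷ m.
Transfer ellipse a_t = (r₁ + r₂)/2 = 1.376×10⁷ m.
At r₁: circular v_c1 = √(μ/r₁) = 7461 m/s; transfer-perigee v_p = √[μ(2/r₁ − 1/a_t)] = 9077 m/s.
At r₂: circular v_c2 = √(μ/r₂) = 4424 m/s; transfer-apogee v_a = √[μ(2/r₂ − 1/a_t)] = 3190 m/s.
Δv₂ = v_c2 − v_a = 1233 m/s.
= 1.233 km/s.

Δv ≈ 1.23 km/s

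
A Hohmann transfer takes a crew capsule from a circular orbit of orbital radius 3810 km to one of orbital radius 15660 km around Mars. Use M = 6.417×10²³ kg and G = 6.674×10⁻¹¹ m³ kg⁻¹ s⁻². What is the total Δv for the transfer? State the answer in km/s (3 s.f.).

μ = GM = 6.674×10⁻¹¹ × 6.417×10²³ = 4.283×10¹³ m³/s².
r₁ = 3810 km = 3.810×10⁶ m.
r₂ = 15660 km = 1.566×10⁷ m.
Transfer ellipse a_t = (r₁ + r₂)/2 = 9.735×10⁶ m.
At r₁: circular v_c1 = √(μ/r₁) = 3353 m/s; transfer-periapsis v_p = √[μ(2/r₁ − 1/a_t)] = 4252 m/s.
Δv₁ = v_p − v_c1 = 899.6 m/s.
At r₂: circular v_c2 = √(μ/r₂) = 1654 m/s; transfer-apoapsis v_a = √[μ(2/r₂ − 1/a_t)] = 1035 m/s.
Δv₂ = v_c2 − v_a = 619.2 m/s.
Total Δv = Δv₁ + Δv₂ = 1519 m/s = 1.519 km/s.

Δv_total ≈ 1.52 km/s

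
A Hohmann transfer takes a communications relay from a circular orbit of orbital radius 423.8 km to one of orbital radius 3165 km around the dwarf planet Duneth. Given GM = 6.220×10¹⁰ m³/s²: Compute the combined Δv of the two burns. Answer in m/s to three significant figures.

r₁ = 423.8 km = 4.238×10⁵ m.
r₂ = 3165 km = 3.165×10⁶ m.
Transfer ellipse a_t = (r₁ + r₂)/2 = 1.794×10⁶ m.
At r₁: circular v_c1 = √(μ/r₁) = 383.1 m/s; transfer-periapsis v_p = √[μ(2/r₁ − 1/a_t)] = 508.8 m/s.
Δv₁ = v_p − v_c1 = 125.7 m/s.
At r₂: circular v_c2 = √(μ/r₂) = 140.2 m/s; transfer-apoapsis v_a = √[μ(2/r₂ − 1/a_t)] = 68.13 m/s.
Δv₂ = v_c2 − v_a = 72.06 m/s.
Total Δv = Δv₁ + Δv₂ = 197.8 m/s.

Δv_total ≈ 198 m/s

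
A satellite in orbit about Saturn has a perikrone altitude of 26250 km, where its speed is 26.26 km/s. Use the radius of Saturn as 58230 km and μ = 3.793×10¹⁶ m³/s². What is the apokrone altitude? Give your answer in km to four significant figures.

r_p = 58230 + 26250 = 84480 km = 8.448×10⁷ m.
Specific energy ε = v²/2 − μ/r = -1.042×10⁸ J/kg, so a = −μ/(2ε) = 1.820×10⁸ m.
The apsides satisfy r_p + r_a = 2a, so the apokrone radius is 2a − r_p = 2.796×10⁸ m = 2.7957×10⁵ km.
Apokrone altitude = 2.7957×10⁵ − 58230 = 2.2134×10⁵ km.

apokrone altitude ≈ 2.213×10⁵ km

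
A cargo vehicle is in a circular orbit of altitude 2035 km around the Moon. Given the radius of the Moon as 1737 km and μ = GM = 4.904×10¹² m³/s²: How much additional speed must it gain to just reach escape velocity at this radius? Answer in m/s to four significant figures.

Δv ≈ 472.3 m/s

r = 1737 + 2035 = 3772.0 km = 3.7720×10⁶ m.
Circular speed v_c = √(μ/r) = 1140 m/s.
Escape speed v_esc = √(2μ/r) = √2 × v_c = 1613 m/s.
Δv = v_esc − v_c = 472.3 m/s.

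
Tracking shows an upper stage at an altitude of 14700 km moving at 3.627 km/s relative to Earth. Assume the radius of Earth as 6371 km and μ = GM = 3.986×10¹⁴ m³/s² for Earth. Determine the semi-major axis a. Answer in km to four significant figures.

a ≈ 16150 km

r = 6371 + 14700 = 21071 km = 2.107×10⁷ m.
Specific orbital energy ε = v²/2 − μ/r = (3627)²/2 − 3.986×10¹⁴/2.107×10⁷ = -1.234×10⁷ J/kg.
Since ε = −μ/(2a), a = −μ/(2ε) = 1.615×10⁷ m = 16151 km.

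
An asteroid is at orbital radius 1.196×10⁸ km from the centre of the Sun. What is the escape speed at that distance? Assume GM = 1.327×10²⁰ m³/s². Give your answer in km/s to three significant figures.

r = 1.196×10⁸ km = 1.196×10¹¹ m.
Escape speed v_esc = √(2μ/r) = √(2 × 1.327×10²⁰ / 1.196×10¹¹) = √(2.219×10⁹) = 47110 m/s.
= 47.11 km/s.

v_esc ≈ 47.1 km/s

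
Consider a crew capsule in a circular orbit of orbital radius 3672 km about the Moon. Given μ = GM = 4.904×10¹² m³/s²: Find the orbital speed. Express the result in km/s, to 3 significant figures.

v ≈ 1.16 km/s

r = 3672 km = 3.672×10⁶ m.
For a circular orbit v = √(μ/r) = √(4.904×10¹² / 3.672×10⁶) = √(1.336×10⁶) = 1156 m/s.
That is 1.156 km/s.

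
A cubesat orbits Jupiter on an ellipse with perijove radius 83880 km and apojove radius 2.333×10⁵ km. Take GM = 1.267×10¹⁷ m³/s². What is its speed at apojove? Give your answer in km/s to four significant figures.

v ≈ 16.95 km/s

Semi-major axis a = (r_p + r_a)/2 = 1.5859×10⁵ km = 1.586×10⁸ m.
Vis-viva: v² = μ(2/r − 1/a) = 1.267×10¹⁷ × (8.573×10⁻⁹ − 6.306×10⁻⁹) = 2.872×10⁸ m²/s².
v = 16950 m/s = 16.95 km/s.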